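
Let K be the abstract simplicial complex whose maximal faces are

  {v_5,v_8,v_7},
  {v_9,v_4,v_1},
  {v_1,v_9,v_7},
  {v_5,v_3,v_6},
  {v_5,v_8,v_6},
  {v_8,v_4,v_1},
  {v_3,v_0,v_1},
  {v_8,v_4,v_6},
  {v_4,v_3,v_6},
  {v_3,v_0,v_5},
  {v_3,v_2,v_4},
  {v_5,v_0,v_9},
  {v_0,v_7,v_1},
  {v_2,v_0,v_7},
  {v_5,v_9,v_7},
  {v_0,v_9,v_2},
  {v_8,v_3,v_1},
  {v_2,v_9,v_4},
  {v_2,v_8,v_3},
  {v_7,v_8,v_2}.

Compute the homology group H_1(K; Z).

H_1 ≅ Z × Z/2.

Fix the vertex order v_0 < v_1 < v_2 < v_3 < v_4 < v_5 < v_6 < v_7 < v_8 < v_9 and write every simplex with vertices in increasing order. Then dim K = 2 and the simplices of K are:

  0-simplices (10): [v_0], [v_1], [v_2], [v_3], [v_4], [v_5], [v_6], [v_7], [v_8], [v_9]
  1-simplices (30): (30 of them)
  2-simplices (20): (20 of them)

giving chain groups C_0 ≅ Z^10, C_1 ≅ Z^30, C_2 ≅ Z^20.

Boundary ∂_1: C_1 → C_0 sends each edge [p,q] (with p < q) to q − p. For instance
  ∂[v_3,v_5] = [v_5] − [v_3].
The resulting 10×30 matrix has rank 9, and its Smith normal form has invariant factors (1,1,1,1,1,1,1,1,1).

Boundary ∂_2: C_2 → C_1 maps a triangle to the signed sum of its edges. For instance
  ∂[v_2,v_3,v_8] = [v_3,v_8] − [v_2,v_8] + [v_2,v_3],
  ∂[v_1,v_3,v_8] = [v_3,v_8] − [v_1,v_8] + [v_1,v_3].
As a 30×20 matrix over Z this has rank 20, with invariant factors (1,1,1,1,1,1,1,1,1,1,1,1,1,1,1,1,1,1,1,2).

Reading off H_k = ker ∂_k / im ∂_{k+1}:

  H_1: rank ker ∂_1 − rank ∂_2 = (30 − 9) − 20 = 1, and ∂_2 has invariant factor 2 > 1, so H_1 = Z × Z/2.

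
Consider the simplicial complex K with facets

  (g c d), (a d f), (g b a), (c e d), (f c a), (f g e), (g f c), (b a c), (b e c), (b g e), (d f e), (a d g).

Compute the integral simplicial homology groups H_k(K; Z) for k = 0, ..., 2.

H_0 ≅ Z,  H_1 ≅ Z/2,  H_2 = 0.

Take the total order a < b < c < d < e < f < g on the vertex set. Then K (dimension 2) consists of the simplices:

  0-simplices (7): a, b, c, d, e, f, g
  1-simplices (18): ab, ac, ad, af, ag, bc, be, bg, cd, ce, cf, cg, de, df, dg, ef, eg, fg
  2-simplices (12): abc, abg, acf, adf, adg, bce, beg, cde, cdg, cfg, def, efg

Hence C_0 ≅ Z^7, C_1 ≅ Z^18, C_2 ≅ Z^12.

Boundary ∂_1: C_1 → C_0 sends each edge [p,q] (with p < q) to q − p. For instance
  ∂bg = g − b.
The 7×18 boundary matrix has rank 6 and Smith normal form diag(1,1,1,1,1,1).

The boundary map ∂_2: C_2 → C_1 sends each 2-simplex [p,q,r] to [q,r] − [p,r] + [p,q]. For instance
  ∂cde = de − ce + cd,
  ∂adg = dg − ag + ad.
The 18×12 boundary matrix has rank 12 and Smith normal form diag(1,1,1,1,1,1,1,1,1,1,1,2).

Reading off H_k = ker ∂_k / im ∂_{k+1}:

  H_0: rank C_0 − rank ∂_1 = 7 − 6 = 1, and the invariant factors of ∂_1 are all 1, so H_0 = Z.
  H_1: rank ker ∂_1 − rank ∂_2 = (18 − 6) − 12 = 0, and ∂_2 has invariant factor 2 > 1, so H_1 = Z/2.
  H_2: rank ker ∂_2 − rank ∂_3 = (12 − 12) − 0 = 0, and there is no ∂_3, so H_2 = 0.

As a check, the Euler characteristic is 7 − 18 + 12 = 1, which agrees with 1 − 0 + 0 = 1.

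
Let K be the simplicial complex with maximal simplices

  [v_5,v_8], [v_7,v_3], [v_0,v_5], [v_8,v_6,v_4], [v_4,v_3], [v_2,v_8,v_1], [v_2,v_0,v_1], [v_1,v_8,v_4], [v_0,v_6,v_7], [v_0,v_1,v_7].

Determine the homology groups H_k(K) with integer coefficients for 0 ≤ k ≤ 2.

We work with the vertex ordering v_0 < v_1 < v_2 < v_3 < v_4 < v_5 < v_6 < v_7 < v_8. The simplices of K, each written with vertices in increasing order, are:

  0-simplices (9): [v_0], [v_1], [v_2], [v_3], [v_4], [v_5], [v_6], [v_7], [v_8]
  1-simplices (17): (17 of them)
  2-simplices (6): [v_0,v_1,v_2], [v_0,v_1,v_7], [v_0,v_6,v_7], [v_1,v_2,v_8], [v_1,v_4,v_8], [v_4,v_6,v_8]

so the chain groups are C_0 ≅ Z^9, C_1 ≅ Z^17, C_2 ≅ Z^6.

∂_1: C_1 → C_0 is given by ∂[p,q] = [q] − [p].
The 9×17 boundary matrix has rank 8 and Smith normal form diag(1,1,1,1,1,1,1,1).

∂_2: C_2 → C_1 maps a triangle to the signed sum of its edges. For instance
  ∂[v_1,v_2,v_8] = [v_2,v_8] − [v_1,v_8] + [v_1,v_2],
  ∂[v_0,v_6,v_7] = [v_6,v_7] − [v_0,v_7] + [v_0,v_6].
The resulting 17×6 matrix has rank 6, and its Smith normal form has invariant factors (1,1,1,1,1,1).

Now H_k = ker ∂_k / im ∂_{k+1}, so:

  H_0: rank C_0 − rank ∂_1 = 9 − 8 = 1, and the invariant factors of ∂_1 are all 1, so H_0 = Z.
  H_1: rank ker ∂_1 − rank ∂_2 = (17 − 8) − 6 = 3, and the invariant factors of ∂_2 are all 1, so H_1 = Z^3.
  H_2: rank ker ∂_2 − rank ∂_3 = (6 − 6) − 0 = 0, and there is no ∂_3, so H_2 = 0.

As a check, the Euler characteristic is 9 − 17 + 6 = -2, which agrees with 1 − 3 + 0 = -2.

H_0 = Z,  H_1 = Z^3,  H_2 = 0.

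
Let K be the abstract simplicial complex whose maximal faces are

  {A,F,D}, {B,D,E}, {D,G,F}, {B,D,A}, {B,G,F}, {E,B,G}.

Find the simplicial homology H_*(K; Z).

H_0 ≅ Z,  H_1 ≅ Z,  H_2 = 0.

Fix the vertex order A < B < D < E < F < G and write every simplex with vertices in increasing order. Then dim K = 2 and the simplices of K are:

  0-simplices (6): A, B, D, E, F, G
  1-simplices (12): AB, AD, AF, BD, BE, BF, BG, DE, DF, DG, EG, FG
  2-simplices (6): ABD, ADF, BDE, BEG, BFG, DFG

so the chain groups are C_0 ≅ Z^6, C_1 ≅ Z^12, C_2 ≅ Z^6.

The boundary map ∂_1: C_1 → C_0 maps an edge to its endpoints' difference, ∂[p,q] = q − p. For instance
  ∂AF = F − A.
This gives a 6×12 integer matrix of rank 5; reducing to Smith normal form yields diagonal entries (1,1,1,1,1).

∂_2: C_2 → C_1 sends each 2-simplex [p,q,r] to [q,r] − [p,r] + [p,q]. For instance
  ∂ABD = BD − AD + AB,
  ∂BFG = FG − BG + BF.
The resulting 12×6 matrix has rank 6, and its Smith normal form has invariant factors (1,1,1,1,1,1).

From H_k ≅ ker(∂_k) / im(∂_{k+1}) we obtain:

  H_0: rank C_0 − rank ∂_1 = 6 − 5 = 1, and the invariant factors of ∂_1 are all 1, so H_0 = Z.
  H_1: rank ker ∂_1 − rank ∂_2 = (12 − 5) − 6 = 1, and the invariant factors of ∂_2 are all 1, so H_1 = Z.
  H_2: rank ker ∂_2 − rank ∂_3 = (6 − 6) − 0 = 0, and there is no ∂_3, so H_2 = 0.

As a check, the Euler characteristic is 6 − 12 + 6 = 0, which agrees with 1 − 1 + 0 = 0.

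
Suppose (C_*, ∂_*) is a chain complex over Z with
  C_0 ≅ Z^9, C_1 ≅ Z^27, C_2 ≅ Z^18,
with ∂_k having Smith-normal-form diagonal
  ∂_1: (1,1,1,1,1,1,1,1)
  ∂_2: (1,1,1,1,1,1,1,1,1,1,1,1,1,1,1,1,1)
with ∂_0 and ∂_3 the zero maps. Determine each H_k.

H_0 = Z,  H_1 = Z^2,  H_2 = Z.

H_0: b_0 = 9 − 0 − 8 = 1; torsion from ∂_1 factors > 1: none. So H_0 = Z.
H_1: b_1 = 27 − 8 − 17 = 2; torsion from ∂_2 factors > 1: none. So H_1 = Z^2.
H_2: b_2 = 18 − 17 − 0 = 1; torsion from ∂_3 factors > 1: none. So H_2 = Z.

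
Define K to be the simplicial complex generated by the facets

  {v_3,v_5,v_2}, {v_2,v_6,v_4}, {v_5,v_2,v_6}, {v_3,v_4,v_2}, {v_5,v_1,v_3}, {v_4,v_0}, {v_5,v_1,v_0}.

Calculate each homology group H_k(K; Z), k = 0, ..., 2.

H_0 ≅ Z,  H_1 ≅ Z,  H_2 = 0.

Fix the vertex order v_0 < v_1 < v_2 < v_3 < v_4 < v_5 < v_6 and write every simplex with vertices in increasing order. Then dim K = 2 and the simplices of K are:

  0-simplices (7): [v_0], [v_1], [v_2], [v_3], [v_4], [v_5], [v_6]
  1-simplices (13): [v_0,v_1], [v_0,v_4], [v_0,v_5], [v_1,v_3], [v_1,v_5], [v_2,v_3], [v_2,v_4], [v_2,v_5], [v_2,v_6], [v_3,v_4], [v_3,v_5], [v_4,v_6], [v_5,v_6]
  2-simplices (6): [v_0,v_1,v_5], [v_1,v_3,v_5], [v_2,v_3,v_4], [v_2,v_3,v_5], [v_2,v_4,v_6], [v_2,v_5,v_6]

Hence C_0 ≅ Z^7, C_1 ≅ Z^13, C_2 ≅ Z^6.

The boundary map ∂_1: C_1 → C_0 is given by ∂[p,q] = [q] − [p]. For instance
  ∂[v_2,v_6] = [v_6] − [v_2].
As a 7×13 matrix over Z this has rank 6, with invariant factors (1,1,1,1,1,1).

Boundary ∂_2: C_2 → C_1 acts by ∂[p,q,r] = [q,r] − [p,r] + [p,q]. For instance
  ∂[v_2,v_4,v_6] = [v_4,v_6] − [v_2,v_6] + [v_2,v_4],
  ∂[v_0,v_1,v_5] = [v_1,v_5] − [v_0,v_5] + [v_0,v_1].
The 13×6 boundary matrix has rank 6 and Smith normal form diag(1,1,1,1,1,1).

Reading off H_k = ker ∂_k / im ∂_{k+1}:

  H_0: rank C_0 − rank ∂_1 = 7 − 6 = 1, and the invariant factors of ∂_1 are all 1, so H_0 = Z.
  H_1: rank ker ∂_1 − rank ∂_2 = (13 − 6) − 6 = 1, and the invariant factors of ∂_2 are all 1, so H_1 = Z.
  H_2: rank ker ∂_2 − rank ∂_3 = (6 − 6) − 0 = 0, and there is no ∂_3, so H_2 = 0.

As a check, the Euler characteristic is 7 − 13 + 6 = 0, which agrees with 1 − 1 + 0 = 0.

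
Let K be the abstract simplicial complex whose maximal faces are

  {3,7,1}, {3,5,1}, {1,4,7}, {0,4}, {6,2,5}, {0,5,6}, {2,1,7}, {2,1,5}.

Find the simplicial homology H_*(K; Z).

K has 8 vertices, 15 edges, 7 triangles.
rank ∂_0 = 0, rank ∂_1 = 7 ⇒ b_0 = 8 − 0 − 7 = 1; all invariant factors of ∂_1 are 1 so no torsion. So H_0 = Z.
rank ∂_1 = 7, rank ∂_2 = 7 ⇒ b_1 = 15 − 7 − 7 = 1; all invariant factors of ∂_2 are 1 so no torsion. So H_1 = Z.
rank ∂_2 = 7, rank ∂_3 = 0 ⇒ b_2 = 7 − 7 − 0 = 0. So H_2 = 0.

H_0 ≅ Z,  H_1 ≅ Z,  H_2 = 0.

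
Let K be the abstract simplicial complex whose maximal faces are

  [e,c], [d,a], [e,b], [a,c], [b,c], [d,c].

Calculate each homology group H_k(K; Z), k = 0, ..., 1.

H_0 ≅ Z,  H_1 ≅ Z^2.

Take the total order a < b < c < d < e on the vertex set. Then K (dimension 1) consists of the simplices:

  0-simplices (5): a, b, c, d, e
  1-simplices (6): ac, ad, bc, be, cd, ce

Hence C_0 ≅ Z^5, C_1 ≅ Z^6.

∂_1: C_1 → C_0 is given by ∂[p,q] = [q] − [p].
The resulting 5×6 matrix has rank 4, and its Smith normal form has invariant factors (1,1,1,1).

Computing H_k = (kernel of ∂_k) / (image of ∂_{k+1}):

  H_0: rank C_0 − rank ∂_1 = 5 − 4 = 1, and the invariant factors of ∂_1 are all 1, so H_0 ≅ Z.
  H_1: rank ker ∂_1 − rank ∂_2 = (6 − 4) − 0 = 2, and there is no ∂_2, so H_1 ≅ Z^2.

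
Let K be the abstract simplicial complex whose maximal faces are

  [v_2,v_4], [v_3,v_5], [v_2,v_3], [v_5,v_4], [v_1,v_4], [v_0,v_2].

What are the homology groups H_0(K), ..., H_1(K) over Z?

We work with the vertex ordering v_0 < v_1 < v_2 < v_3 < v_4 < v_5. The simplices of K, each written with vertices in increasing order, are:

  0-simplices (6): [v_0], [v_1], [v_2], [v_3], [v_4], [v_5]
  1-simplices (6): [v_0,v_2], [v_1,v_4], [v_2,v_3], [v_2,v_4], [v_3,v_5], [v_4,v_5]

so the chain groups are C_0 ≅ Z^6, C_1 ≅ Z^6.

∂_1: C_1 → C_0 maps an edge to its endpoints' difference, ∂[p,q] = q − p.
The 6×6 boundary matrix has rank 5 and Smith normal form diag(1,1,1,1,1).

From H_k ≅ ker(∂_k) / im(∂_{k+1}) we obtain:

  H_0: rank C_0 − rank ∂_1 = 6 − 5 = 1, and the invariant factors of ∂_1 are all 1, so H_0 ≅ Z.
  H_1: rank ker ∂_1 − rank ∂_2 = (6 − 5) − 0 = 1, and there is no ∂_2, so H_1 ≅ Z.

H_0 ≅ Z,  H_1 ≅ Z.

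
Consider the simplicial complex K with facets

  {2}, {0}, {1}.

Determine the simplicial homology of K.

We work with the vertex ordering 0 < 1 < 2. The simplices of K, each written with vertices in increasing order, are:

  0-simplices (3): [0], [1], [2]

so the chain groups are C_0 ≅ Z^3.

Reading off H_k = ker ∂_k / im ∂_{k+1}:

  H_0: rank C_0 − rank ∂_1 = 3 − 0 = 3, and there is no ∂_1, so H_0 ≅ Z^3.

H_0 = Z^3.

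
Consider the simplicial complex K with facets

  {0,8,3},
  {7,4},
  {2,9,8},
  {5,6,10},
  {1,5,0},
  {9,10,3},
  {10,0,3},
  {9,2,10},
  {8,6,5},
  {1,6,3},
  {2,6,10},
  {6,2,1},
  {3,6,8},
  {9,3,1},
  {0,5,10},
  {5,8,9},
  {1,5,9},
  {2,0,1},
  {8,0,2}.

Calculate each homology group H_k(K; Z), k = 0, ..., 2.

Order the vertices as 0 < 1 < 2 < 3 < 4 < 5 < 6 < 7 < 8 < 9 < 10. Listing each simplex with vertices in this order, K has dimension 2 with simplices:

  0-simplices (11): [0], [1], [2], [3], [4], [5], [6], [7], [8], [9], [10]
  1-simplices (28): (28 of them)
  2-simplices (18): (18 of them)

so the chain groups are C_0 ≅ Z^11, C_1 ≅ Z^28, C_2 ≅ Z^18.

The boundary map ∂_1: C_1 → C_0 maps an edge to its endpoints' difference, ∂[p,q] = q − p.
The 11×28 boundary matrix has rank 9 and Smith normal form diag(1,1,1,1,1,1,1,1,1).

∂_2: C_2 → C_1 sends each 2-simplex [p,q,r] to [q,r] − [p,r] + [p,q]. For instance
  ∂[0,1,2] = [1,2] − [0,2] + [0,1],
  ∂[0,2,8] = [2,8] − [0,8] + [0,2].
The 28×18 boundary matrix has rank 17 and Smith normal form diag(1,1,1,1,1,1,1,1,1,1,1,1,1,1,1,1,1).

Reading off H_k = ker ∂_k / im ∂_{k+1}:

  H_0: rank C_0 − rank ∂_1 = 11 − 9 = 2, and the invariant factors of ∂_1 are all 1, so H_0 = Z^2.
  H_1: rank ker ∂_1 − rank ∂_2 = (28 − 9) − 17 = 2, and the invariant factors of ∂_2 are all 1, so H_1 = Z^2.
  H_2: rank ker ∂_2 − rank ∂_3 = (18 − 17) − 0 = 1, and there is no ∂_3, so H_2 = Z.

H_0 ≅ Z^2,  H_1 ≅ Z^2,  H_2 ≅ Z.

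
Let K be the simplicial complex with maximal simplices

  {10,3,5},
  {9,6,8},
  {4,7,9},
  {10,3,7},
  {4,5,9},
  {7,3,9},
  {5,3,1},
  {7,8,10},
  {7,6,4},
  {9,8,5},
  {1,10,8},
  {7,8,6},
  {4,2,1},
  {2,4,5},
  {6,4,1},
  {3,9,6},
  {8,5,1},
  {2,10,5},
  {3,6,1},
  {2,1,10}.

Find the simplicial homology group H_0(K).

Order the vertices as 1 < 2 < 3 < 4 < 5 < 6 < 7 < 8 < 9 < 10. Listing each simplex with vertices in this order, K has dimension 2 with simplices:

  0-simplices (10): [1], [2], [3], [4], [5], [6], [7], [8], [9], [10]
  1-simplices (30): (30 of them)
  2-simplices (20): (20 of them)

so the chain groups are C_0 ≅ Z^10, C_1 ≅ Z^30, C_2 ≅ Z^20.

Boundary ∂_1: C_1 → C_0 maps an edge to its endpoints' difference, ∂[p,q] = q − p. For instance
  ∂[3,5] = [5] − [3].
As a 10×30 matrix over Z this has rank 9, with invariant factors (1,1,1,1,1,1,1,1,1).

∂_2: C_2 → C_1 acts by ∂[p,q,r] = [q,r] − [p,r] + [p,q]. For instance
  ∂[1,3,5] = [3,5] − [1,5] + [1,3],
  ∂[4,5,9] = [5,9] − [4,9] + [4,5].
The 30×20 boundary matrix has rank 20 and Smith normal form diag(1,1,1,1,1,1,1,1,1,1,1,1,1,1,1,1,1,1,1,2).

Computing H_k = (kernel of ∂_k) / (image of ∂_{k+1}):

  H_0: rank C_0 − rank ∂_1 = 10 − 9 = 1, and the invariant factors of ∂_1 are all 1, so H_0 = Z.

H_0 = Z.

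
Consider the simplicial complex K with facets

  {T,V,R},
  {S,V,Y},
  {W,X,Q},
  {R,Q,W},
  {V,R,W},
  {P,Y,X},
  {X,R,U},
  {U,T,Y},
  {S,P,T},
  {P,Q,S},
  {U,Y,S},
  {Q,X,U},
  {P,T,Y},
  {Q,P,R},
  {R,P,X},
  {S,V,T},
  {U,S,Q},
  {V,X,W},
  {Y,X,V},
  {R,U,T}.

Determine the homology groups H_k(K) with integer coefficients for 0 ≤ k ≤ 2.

H_0 ≅ Z,  H_1 ≅ Z × Z/2,  H_2 = 0.

We work with the vertex ordering P < Q < R < S < T < U < V < W < X < Y. The simplices of K, each written with vertices in increasing order, are:

  0-simplices (10): P, Q, R, S, T, U, V, W, X, Y
  1-simplices (30): PQ, PR, PS, PT, PX, PY, QR, QS, QU, QW, QX, RT, RU, RV, RW, RX, ST, SU, SV, SY, TU, TV, TY, UX, UY, VW, VX, VY, WX, XY
  2-simplices (20): PQR, PQS, PRX, PST, PTY, PXY, QRW, QSU, QUX, QWX, RTU, RTV, RUX, RVW, STV, SUY, SVY, TUY, VWX, VXY

Hence C_0 ≅ Z^10, C_1 ≅ Z^30, C_2 ≅ Z^20.

Boundary ∂_1: C_1 → C_0 is given by ∂[p,q] = [q] − [p]. For instance
  ∂VX = X − V.
As a 10×30 matrix over Z this has rank 9, with invariant factors (1,1,1,1,1,1,1,1,1).

The boundary map ∂_2: C_2 → C_1 sends each 2-simplex [p,q,r] to [q,r] − [p,r] + [p,q]. For instance
  ∂PXY = XY − PY + PX,
  ∂QRW = RW − QW + QR.
The 30×20 boundary matrix has rank 20 and Smith normal form diag(1,1,1,1,1,1,1,1,1,1,1,1,1,1,1,1,1,1,1,2).

Now H_k = ker ∂_k / im ∂_{k+1}, so:

  H_0: rank C_0 − rank ∂_1 = 10 − 9 = 1, and the invariant factors of ∂_1 are all 1, so H_0 ≅ Z.
  H_1: rank ker ∂_1 − rank ∂_2 = (30 − 9) − 20 = 1, and ∂_2 has invariant factor 2 > 1, so H_1 ≅ Z × Z/2.
  H_2: rank ker ∂_2 − rank ∂_3 = (20 − 20) − 0 = 0, and there is no ∂_3, so H_2 ≅ 0.

(K is a triangulation of the Klein bottle.)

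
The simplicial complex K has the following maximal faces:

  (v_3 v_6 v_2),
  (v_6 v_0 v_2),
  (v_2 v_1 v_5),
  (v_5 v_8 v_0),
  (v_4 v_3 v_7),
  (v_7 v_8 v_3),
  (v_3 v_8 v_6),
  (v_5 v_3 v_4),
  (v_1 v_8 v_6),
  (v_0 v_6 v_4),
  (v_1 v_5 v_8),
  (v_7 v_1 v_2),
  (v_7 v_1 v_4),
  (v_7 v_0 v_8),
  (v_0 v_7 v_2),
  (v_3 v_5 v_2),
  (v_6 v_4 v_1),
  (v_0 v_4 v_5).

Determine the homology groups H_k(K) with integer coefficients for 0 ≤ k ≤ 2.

H_0 = Z,  H_1 = Z^2,  H_2 = Z.

We work with the vertex ordering v_0 < v_1 < v_2 < v_3 < v_4 < v_5 < v_6 < v_7 < v_8. The simplices of K, each written with vertices in increasing order, are:

  0-simplices (9): [v_0], [v_1], [v_2], [v_3], [v_4], [v_5], [v_6], [v_7], [v_8]
  1-simplices (27): (27 of them)
  2-simplices (18): (18 of them)

so the chain groups are C_0 ≅ Z^9, C_1 ≅ Z^27, C_2 ≅ Z^18.

The boundary map ∂_1: C_1 → C_0 is given by ∂[p,q] = [q] − [p].
The resulting 9×27 matrix has rank 8, and its Smith normal form has invariant factors (1,1,1,1,1,1,1,1).

The boundary map ∂_2: C_2 → C_1 maps a triangle to the signed sum of its edges. For instance
  ∂[v_2,v_3,v_5] = [v_3,v_5] − [v_2,v_5] + [v_2,v_3],
  ∂[v_1,v_6,v_8] = [v_6,v_8] − [v_1,v_8] + [v_1,v_6].
The 27×18 boundary matrix has rank 17 and Smith normal form diag(1,1,1,1,1,1,1,1,1,1,1,1,1,1,1,1,1).

Reading off H_k = ker ∂_k / im ∂_{k+1}:

  H_0: rank C_0 − rank ∂_1 = 9 − 8 = 1, and the invariant factors of ∂_1 are all 1, so H_0 ≅ Z.
  H_1: rank ker ∂_1 − rank ∂_2 = (27 − 8) − 17 = 2, and the invariant factors of ∂_2 are all 1, so H_1 ≅ Z^2.
  H_2: rank ker ∂_2 − rank ∂_3 = (18 − 17) − 0 = 1, and there is no ∂_3, so H_2 ≅ Z.

As a check, the Euler characteristic is 9 − 27 + 18 = 0, which agrees with 1 − 2 + 1 = 0.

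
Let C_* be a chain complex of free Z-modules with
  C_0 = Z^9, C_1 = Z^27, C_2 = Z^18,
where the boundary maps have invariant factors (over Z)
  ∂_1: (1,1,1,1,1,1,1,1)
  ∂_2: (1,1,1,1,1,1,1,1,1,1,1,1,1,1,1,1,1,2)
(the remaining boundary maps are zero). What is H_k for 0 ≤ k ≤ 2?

H_0 = Z,  H_1 = Z ⊕ Z/2,  H_2 = 0.

H_0: b_0 = 9 − 0 − 8 = 1; torsion from ∂_1 factors > 1: none. So H_0 = Z.
H_1: b_1 = 27 − 8 − 18 = 1; torsion from ∂_2 factors > 1: [2]. So H_1 = Z ⊕ Z/2.
H_2: b_2 = 18 − 18 − 0 = 0; torsion from ∂_3 factors > 1: none. So H_2 = 0.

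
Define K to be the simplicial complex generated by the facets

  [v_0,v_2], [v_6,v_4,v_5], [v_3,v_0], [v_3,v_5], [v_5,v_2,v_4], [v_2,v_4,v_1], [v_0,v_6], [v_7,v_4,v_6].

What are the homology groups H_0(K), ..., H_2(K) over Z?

H_0 ≅ Z,  H_1 ≅ Z^2,  H_2 = 0.

Order the vertices as v_0 < v_1 < v_2 < v_3 < v_4 < v_5 < v_6 < v_7. Listing each simplex with vertices in this order, K has dimension 2 with simplices:

  0-simplices (8): [v_0], [v_1], [v_2], [v_3], [v_4], [v_5], [v_6], [v_7]
  1-simplices (13): [v_0,v_2], [v_0,v_3], [v_0,v_6], [v_1,v_2], [v_1,v_4], [v_2,v_4], [v_2,v_5], [v_3,v_5], [v_4,v_5], [v_4,v_6], [v_4,v_7], [v_5,v_6], [v_6,v_7]
  2-simplices (4): [v_1,v_2,v_4], [v_2,v_4,v_5], [v_4,v_5,v_6], [v_4,v_6,v_7]

Hence C_0 ≅ Z^8, C_1 ≅ Z^13, C_2 ≅ Z^4.

Boundary ∂_1: C_1 → C_0 sends each edge [p,q] (with p < q) to q − p.
This gives a 8×13 integer matrix of rank 7; reducing to Smith normal form yields diagonal entries (1,1,1,1,1,1,1).

Boundary ∂_2: C_2 → C_1 sends each 2-simplex [p,q,r] to [q,r] − [p,r] + [p,q]. For instance
  ∂[v_1,v_2,v_4] = [v_2,v_4] − [v_1,v_4] + [v_1,v_2],
  ∂[v_4,v_5,v_6] = [v_5,v_6] − [v_4,v_6] + [v_4,v_5].
As a 13×4 matrix over Z this has rank 4, with invariant factors (1,1,1,1).

Computing H_k = (kernel of ∂_k) / (image of ∂_{k+1}):

  H_0: rank C_0 − rank ∂_1 = 8 − 7 = 1, and the invariant factors of ∂_1 are all 1, so H_0 = Z.
  H_1: rank ker ∂_1 − rank ∂_2 = (13 − 7) − 4 = 2, and the invariant factors of ∂_2 are all 1, so H_1 = Z^2.
  H_2: rank ker ∂_2 − rank ∂_3 = (4 − 4) − 0 = 0, and there is no ∂_3, so H_2 = 0.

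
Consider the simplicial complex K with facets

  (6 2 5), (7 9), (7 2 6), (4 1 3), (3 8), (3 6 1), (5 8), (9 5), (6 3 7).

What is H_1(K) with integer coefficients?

H_1 ≅ Z^2.

Take the total order 1 < 2 < 3 < 4 < 5 < 6 < 7 < 8 < 9 on the vertex set. Then K (dimension 2) consists of the simplices:

  0-simplices (9): [1], [2], [3], [4], [5], [6], [7], [8], [9]
  1-simplices (15): [1,3], [1,4], [1,6], [2,5], [2,6], [2,7], [3,4], [3,6], [3,7], [3,8], [5,6], [5,8], [5,9], [6,7], [7,9]
  2-simplices (5): [1,3,4], [1,3,6], [2,5,6], [2,6,7], [3,6,7]

giving chain groups C_0 ≅ Z^9, C_1 ≅ Z^15, C_2 ≅ Z^5.

The boundary map ∂_1: C_1 → C_0 maps an edge to its endpoints' difference, ∂[p,q] = q − p. For instance
  ∂[7,9] = [9] − [7].
This gives a 9×15 integer matrix of rank 8; reducing to Smith normal form yields diagonal entries (1,1,1,1,1,1,1,1).

∂_2: C_2 → C_1 maps a triangle to the signed sum of its edges. For instance
  ∂[1,3,6] = [3,6] − [1,6] + [1,3],
  ∂[1,3,4] = [3,4] − [1,4] + [1,3].
This gives a 15×5 integer matrix of rank 5; reducing to Smith normal form yields diagonal entries (1,1,1,1,1).

Now H_k = ker ∂_k / im ∂_{k+1}, so:

  H_1: rank ker ∂_1 − rank ∂_2 = (15 − 8) − 5 = 2, and the invariant factors of ∂_2 are all 1, so H_1 = Z^2.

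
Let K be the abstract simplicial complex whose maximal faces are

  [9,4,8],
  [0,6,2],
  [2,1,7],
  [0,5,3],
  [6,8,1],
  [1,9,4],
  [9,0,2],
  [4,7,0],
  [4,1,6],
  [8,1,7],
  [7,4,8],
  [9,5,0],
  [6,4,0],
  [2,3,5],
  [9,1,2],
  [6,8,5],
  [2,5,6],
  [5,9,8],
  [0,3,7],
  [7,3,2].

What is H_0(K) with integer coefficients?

Take the total order 0 < 1 < 2 < 3 < 4 < 5 < 6 < 7 < 8 < 9 on the vertex set. Then K (dimension 2) consists of the simplices:

  0-simplices (10): [0], [1], [2], [3], [4], [5], [6], [7], [8], [9]
  1-simplices (30): (30 of them)
  2-simplices (20): (20 of them)

giving chain groups C_0 ≅ Z^10, C_1 ≅ Z^30, C_2 ≅ Z^20.

∂_1: C_1 → C_0 maps an edge to its endpoints' difference, ∂[p,q] = q − p.
As a 10×30 matrix over Z this has rank 9, with invariant factors (1,1,1,1,1,1,1,1,1).

∂_2: C_2 → C_1 sends each 2-simplex [p,q,r] to [q,r] − [p,r] + [p,q]. For instance
  ∂[1,2,9] = [2,9] − [1,9] + [1,2],
  ∂[0,2,9] = [2,9] − [0,9] + [0,2].
As a 30×20 matrix over Z this has rank 20, with invariant factors (1,1,1,1,1,1,1,1,1,1,1,1,1,1,1,1,1,1,1,2).

Computing H_k = (kernel of ∂_k) / (image of ∂_{k+1}):

  H_0: rank C_0 − rank ∂_1 = 10 − 9 = 1, and the invariant factors of ∂_1 are all 1, so H_0 = Z.

H_0 = Z.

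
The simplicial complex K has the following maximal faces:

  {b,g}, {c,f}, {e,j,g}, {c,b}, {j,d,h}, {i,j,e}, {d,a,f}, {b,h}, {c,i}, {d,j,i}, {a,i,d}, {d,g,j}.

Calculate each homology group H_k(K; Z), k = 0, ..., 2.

H_0 = Z,  H_1 = Z^3,  H_2 = 0.

We work with the vertex ordering a < b < c < d < e < f < g < h < i < j. The simplices of K, each written with vertices in increasing order, are:

  0-simplices (10): a, b, c, d, e, f, g, h, i, j
  1-simplices (19): ad, af, ai, bc, bg, bh, cf, ci, df, dg, dh, di, dj, eg, ei, ej, gj, hj, ij
  2-simplices (7): adf, adi, dgj, dhj, dij, egj, eij

Hence C_0 ≅ Z^10, C_1 ≅ Z^19, C_2 ≅ Z^7.

The boundary map ∂_1: C_1 → C_0 maps an edge to its endpoints' difference, ∂[p,q] = q − p.
As a 10×19 matrix over Z this has rank 9, with invariant factors (1,1,1,1,1,1,1,1,1).

The boundary map ∂_2: C_2 → C_1 maps a triangle to the signed sum of its edges. For instance
  ∂dhj = hj − dj + dh,
  ∂eij = ij − ej + ei.
The resulting 19×7 matrix has rank 7, and its Smith normal form has invariant factors (1,1,1,1,1,1,1).

Computing H_k = (kernel of ∂_k) / (image of ∂_{k+1}):

  H_0: rank C_0 − rank ∂_1 = 10 − 9 = 1, and the invariant factors of ∂_1 are all 1, so H_0 = Z.
  H_1: rank ker ∂_1 − rank ∂_2 = (19 − 9) − 7 = 3, and the invariant factors of ∂_2 are all 1, so H_1 = Z^3.
  H_2: rank ker ∂_2 − rank ∂_3 = (7 − 7) − 0 = 0, and there is no ∂_3, so H_2 = 0.

As a check, the Euler characteristic is 10 − 19 + 7 = -2, which agrees with 1 − 3 + 0 = -2.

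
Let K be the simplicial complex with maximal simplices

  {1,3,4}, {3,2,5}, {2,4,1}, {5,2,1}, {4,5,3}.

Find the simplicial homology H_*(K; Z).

H_0 = Z,  H_1 = Z,  H_2 = 0.

Take the total order 1 < 2 < 3 < 4 < 5 on the vertex set. Then K (dimension 2) consists of the simplices:

  0-simplices (5): [1], [2], [3], [4], [5]
  1-simplices (10): [1,2], [1,3], [1,4], [1,5], [2,3], [2,4], [2,5], [3,4], [3,5], [4,5]
  2-simplices (5): [1,2,4], [1,2,5], [1,3,4], [2,3,5], [3,4,5]

Hence C_0 ≅ Z^5, C_1 ≅ Z^10, C_2 ≅ Z^5.

Boundary ∂_1: C_1 → C_0 sends each edge [p,q] (with p < q) to q − p. For instance
  ∂[3,5] = [5] − [3].
As a 5×10 matrix over Z this has rank 4, with invariant factors (1,1,1,1).

Boundary ∂_2: C_2 → C_1 maps a triangle to the signed sum of its edges. For instance
  ∂[2,3,5] = [3,5] − [2,5] + [2,3],
  ∂[3,4,5] = [4,5] − [3,5] + [3,4].
This gives a 10×5 integer matrix of rank 5; reducing to Smith normal form yields diagonal entries (1,1,1,1,1).

Now H_k = ker ∂_k / im ∂_{k+1}, so:

  H_0: rank C_0 − rank ∂_1 = 5 − 4 = 1, and the invariant factors of ∂_1 are all 1, so H_0 ≅ Z.
  H_1: rank ker ∂_1 − rank ∂_2 = (10 − 4) − 5 = 1, and the invariant factors of ∂_2 are all 1, so H_1 ≅ Z.
  H_2: rank ker ∂_2 − rank ∂_3 = (5 − 5) − 0 = 0, and there is no ∂_3, so H_2 ≅ 0.

As a check, the Euler characteristic is 5 − 10 + 5 = 0, which agrees with 1 − 1 + 0 = 0.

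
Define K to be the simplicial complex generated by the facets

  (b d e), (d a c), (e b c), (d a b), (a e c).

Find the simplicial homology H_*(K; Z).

Take the total order a < b < c < d < e on the vertex set. Then K (dimension 2) consists of the simplices:

  0-simplices (5): a, b, c, d, e
  1-simplices (10): ab, ac, ad, ae, bc, bd, be, cd, ce, de
  2-simplices (5): abd, acd, ace, bce, bde

so the chain groups are C_0 ≅ Z^5, C_1 ≅ Z^10, C_2 ≅ Z^5.

Boundary ∂_1: C_1 → C_0 sends each edge [p,q] (with p < q) to q − p. For instance
  ∂ac = c − a.
As a 5×10 matrix over Z this has rank 4, with invariant factors (1,1,1,1).

Boundary ∂_2: C_2 → C_1 maps a triangle to the signed sum of its edges. For instance
  ∂bde = de − be + bd,
  ∂acd = cd − ad + ac.
This gives a 10×5 integer matrix of rank 5; reducing to Smith normal form yields diagonal entries (1,1,1,1,1).

Reading off H_k = ker ∂_k / im ∂_{k+1}:

  H_0: rank C_0 − rank ∂_1 = 5 − 4 = 1, and the invariant factors of ∂_1 are all 1, so H_0 ≅ Z.
  H_1: rank ker ∂_1 − rank ∂_2 = (10 − 4) − 5 = 1, and the invariant factors of ∂_2 are all 1, so H_1 ≅ Z.
  H_2: rank ker ∂_2 − rank ∂_3 = (5 − 5) − 0 = 0, and there is no ∂_3, so H_2 ≅ 0.

(K is a triangulation of the Möbius band.)

H_0 ≅ Z,  H_1 ≅ Z,  H_2 = 0.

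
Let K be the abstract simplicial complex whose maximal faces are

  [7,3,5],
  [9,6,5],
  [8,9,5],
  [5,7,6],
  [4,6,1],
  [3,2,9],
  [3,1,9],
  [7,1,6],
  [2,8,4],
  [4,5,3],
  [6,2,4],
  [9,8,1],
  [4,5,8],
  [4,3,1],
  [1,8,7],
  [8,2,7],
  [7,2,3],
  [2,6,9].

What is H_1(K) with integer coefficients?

Take the total order 1 < 2 < 3 < 4 < 5 < 6 < 7 < 8 < 9 on the vertex set. Then K (dimension 2) consists of the simplices:

  0-simplices (9): [1], [2], [3], [4], [5], [6], [7], [8], [9]
  1-simplices (27): (27 of them)
  2-simplices (18): [1,3,4], [1,3,9], [1,4,6], [1,6,7], [1,7,8], [1,8,9], [2,3,7], [2,3,9], [2,4,6], [2,4,8], [2,6,9], [2,7,8], [3,4,5], [3,5,7], [4,5,8], [5,6,7], [5,6,9], [5,8,9]

so the chain groups are C_0 ≅ Z^9, C_1 ≅ Z^27, C_2 ≅ Z^18.

Boundary ∂_1: C_1 → C_0 is given by ∂[p,q] = [q] − [p].
The 9×27 boundary matrix has rank 8 and Smith normal form diag(1,1,1,1,1,1,1,1).

The boundary map ∂_2: C_2 → C_1 acts by ∂[p,q,r] = [q,r] − [p,r] + [p,q]. For instance
  ∂[2,7,8] = [7,8] − [2,8] + [2,7],
  ∂[2,3,9] = [3,9] − [2,9] + [2,3].
As a 27×18 matrix over Z this has rank 17, with invariant factors (1,1,1,1,1,1,1,1,1,1,1,1,1,1,1,1,1).

Computing H_k = (kernel of ∂_k) / (image of ∂_{k+1}):

  H_1: rank ker ∂_1 − rank ∂_2 = (27 − 8) − 17 = 2, and the invariant factors of ∂_2 are all 1, so H_1 ≅ Z^2.

(K is a triangulation of the torus T^2.)

H_1 = Z^2.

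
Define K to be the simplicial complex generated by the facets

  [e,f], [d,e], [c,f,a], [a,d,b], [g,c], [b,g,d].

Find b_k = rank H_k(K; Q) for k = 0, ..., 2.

Fix the vertex order a < b < c < d < e < f < g and write every simplex with vertices in increasing order. Then dim K = 2 and the simplices of K are:

  0-simplices (7): a, b, c, d, e, f, g
  1-simplices (11): ab, ac, ad, af, bd, bg, cf, cg, de, dg, ef
  2-simplices (3): abd, acf, bdg

Hence C_0 ≅ Z^7, C_1 ≅ Z^11, C_2 ≅ Z^3.

The boundary map ∂_1: C_1 → C_0 is given by ∂[p,q] = [q] − [p].
As a 7×11 matrix over Z this has rank 6, with invariant factors (1,1,1,1,1,1).

∂_2: C_2 → C_1 maps a triangle to the signed sum of its edges. For instance
  ∂bdg = dg − bg + bd,
  ∂acf = cf − af + ac.
The 11×3 boundary matrix has rank 3 and Smith normal form diag(1,1,1).

Computing H_k = (kernel of ∂_k) / (image of ∂_{k+1}):

  H_0: rank C_0 − rank ∂_1 = 7 − 6 = 1, and the invariant factors of ∂_1 are all 1, so H_0 = Z.
  H_1: rank ker ∂_1 − rank ∂_2 = (11 − 6) − 3 = 2, and the invariant factors of ∂_2 are all 1, so H_1 = Z^2.
  H_2: rank ker ∂_2 − rank ∂_3 = (3 − 3) − 0 = 0, and there is no ∂_3, so H_2 = 0.

As a check, the Euler characteristic is 7 − 11 + 3 = -1, which agrees with 1 − 2 + 0 = -1.

Hence the Betti numbers are b_0 = 1, b_1 = 2, b_2 = 0.

b_0 = 1, b_1 = 2, b_2 = 0.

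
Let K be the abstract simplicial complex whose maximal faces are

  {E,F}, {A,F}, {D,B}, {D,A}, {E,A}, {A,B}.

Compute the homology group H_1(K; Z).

H_1 ≅ Z^2.

Take the total order A < B < D < E < F on the vertex set. Then K (dimension 1) consists of the simplices:

  0-simplices (5): A, B, D, E, F
  1-simplices (6): AB, AD, AE, AF, BD, EF

Hence C_0 ≅ Z^5, C_1 ≅ Z^6.

Boundary ∂_1: C_1 → C_0 is given by ∂[p,q] = [q] − [p]. For instance
  ∂EF = F − E.
The resulting 5×6 matrix has rank 4, and its Smith normal form has invariant factors (1,1,1,1).

Now H_k = ker ∂_k / im ∂_{k+1}, so:

  H_1: rank ker ∂_1 − rank ∂_2 = (6 − 4) − 0 = 2, and there is no ∂_2, so H_1 ≅ Z^2.

(K is a triangulation of a wedge of 2 circles.)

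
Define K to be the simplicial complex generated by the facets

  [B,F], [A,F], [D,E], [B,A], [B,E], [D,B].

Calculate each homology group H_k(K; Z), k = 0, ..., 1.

Fix the vertex order A < B < D < E < F and write every simplex with vertices in increasing order. Then dim K = 1 and the simplices of K are:

  0-simplices (5): A, B, D, E, F
  1-simplices (6): AB, AF, BD, BE, BF, DE

so the chain groups are C_0 ≅ Z^5, C_1 ≅ Z^6.

∂_1: C_1 → C_0 sends each edge [p,q] (with p < q) to q − p.
The 5×6 boundary matrix has rank 4 and Smith normal form diag(1,1,1,1).

Computing H_k = (kernel of ∂_k) / (image of ∂_{k+1}):

  H_0: rank C_0 − rank ∂_1 = 5 − 4 = 1, and the invariant factors of ∂_1 are all 1, so H_0 ≅ Z.
  H_1: rank ker ∂_1 − rank ∂_2 = (6 − 4) − 0 = 2, and there is no ∂_2, so H_1 ≅ Z^2.

H_0 ≅ Z,  H_1 ≅ Z^2.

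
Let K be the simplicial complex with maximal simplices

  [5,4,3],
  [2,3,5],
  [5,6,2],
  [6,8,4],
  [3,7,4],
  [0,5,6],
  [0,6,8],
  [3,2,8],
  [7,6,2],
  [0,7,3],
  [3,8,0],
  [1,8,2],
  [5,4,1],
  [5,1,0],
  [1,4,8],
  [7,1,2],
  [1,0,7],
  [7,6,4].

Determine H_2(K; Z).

Fix the vertex order 0 < 1 < 2 < 3 < 4 < 5 < 6 < 7 < 8 and write every simplex with vertices in increasing order. Then dim K = 2 and the simplices of K are:

  0-simplices (9): [0], [1], [2], [3], [4], [5], [6], [7], [8]
  1-simplices (27): (27 of them)
  2-simplices (18): [0,1,5], [0,1,7], [0,3,7], [0,3,8], [0,5,6], [0,6,8], [1,2,7], [1,2,8], [1,4,5], [1,4,8], [2,3,5], [2,3,8], [2,5,6], [2,6,7], [3,4,5], [3,4,7], [4,6,7], [4,6,8]

so the chain groups are C_0 ≅ Z^9, C_1 ≅ Z^27, C_2 ≅ Z^18.

Boundary ∂_1: C_1 → C_0 sends each edge [p,q] (with p < q) to q − p. For instance
  ∂[2,6] = [6] − [2].
The 9×27 boundary matrix has rank 8 and Smith normal form diag(1,1,1,1,1,1,1,1).

The boundary map ∂_2: C_2 → C_1 acts by ∂[p,q,r] = [q,r] − [p,r] + [p,q]. For instance
  ∂[0,6,8] = [6,8] − [0,8] + [0,6],
  ∂[0,1,5] = [1,5] − [0,5] + [0,1].
The resulting 27×18 matrix has rank 17, and its Smith normal form has invariant factors (1,1,1,1,1,1,1,1,1,1,1,1,1,1,1,1,1).

Computing H_k = (kernel of ∂_k) / (image of ∂_{k+1}):

  H_2: rank ker ∂_2 − rank ∂_3 = (18 − 17) − 0 = 1, and there is no ∂_3, so H_2 = Z.

H_2 ≅ Z.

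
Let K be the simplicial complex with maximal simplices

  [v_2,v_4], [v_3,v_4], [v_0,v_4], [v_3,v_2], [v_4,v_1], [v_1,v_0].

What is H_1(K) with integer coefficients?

K has 5 vertices, 6 edges.
rank ∂_1 = 4, rank ∂_2 = 0 ⇒ b_1 = 6 − 4 − 0 = 2. So H_1 = Z^2.

H_1 = Z^2.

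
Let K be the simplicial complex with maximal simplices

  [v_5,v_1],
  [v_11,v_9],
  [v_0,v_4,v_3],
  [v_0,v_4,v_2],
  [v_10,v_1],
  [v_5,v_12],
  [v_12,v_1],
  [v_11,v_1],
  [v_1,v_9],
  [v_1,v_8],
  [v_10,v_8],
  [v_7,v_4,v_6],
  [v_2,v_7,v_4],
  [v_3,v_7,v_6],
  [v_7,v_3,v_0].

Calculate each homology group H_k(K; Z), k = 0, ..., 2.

Fix the vertex order v_0 < v_1 < v_2 < v_3 < v_4 < v_5 < v_6 < v_7 < v_8 < v_9 < v_10 < v_11 < v_12 and write every simplex with vertices in increasing order. Then dim K = 2 and the simplices of K are:

  0-simplices (13): [v_0], [v_1], [v_2], [v_3], [v_4], [v_5], [v_6], [v_7], [v_8], [v_9], [v_10], [v_11], [v_12]
  1-simplices (21): (21 of them)
  2-simplices (6): [v_0,v_2,v_4], [v_0,v_3,v_4], [v_0,v_3,v_7], [v_2,v_4,v_7], [v_3,v_6,v_7], [v_4,v_6,v_7]

so the chain groups are C_0 ≅ Z^13, C_1 ≅ Z^21, C_2 ≅ Z^6.

Boundary ∂_1: C_1 → C_0 maps an edge to its endpoints' difference, ∂[p,q] = q − p.
As a 13×21 matrix over Z this has rank 11, with invariant factors (1,1,1,1,1,1,1,1,1,1,1).

∂_2: C_2 → C_1 sends each 2-simplex [p,q,r] to [q,r] − [p,r] + [p,q]. For instance
  ∂[v_4,v_6,v_7] = [v_6,v_7] − [v_4,v_7] + [v_4,v_6],
  ∂[v_2,v_4,v_7] = [v_4,v_7] − [v_2,v_7] + [v_2,v_4].
This gives a 21×6 integer matrix of rank 6; reducing to Smith normal form yields diagonal entries (1,1,1,1,1,1).

Now H_k = ker ∂_k / im ∂_{k+1}, so:

  H_0: rank C_0 − rank ∂_1 = 13 − 11 = 2, and the invariant factors of ∂_1 are all 1, so H_0 = Z^2.
  H_1: rank ker ∂_1 − rank ∂_2 = (21 − 11) − 6 = 4, and the invariant factors of ∂_2 are all 1, so H_1 = Z^4.
  H_2: rank ker ∂_2 − rank ∂_3 = (6 − 6) − 0 = 0, and there is no ∂_3, so H_2 = 0.

H_0 ≅ Z^2,  H_1 ≅ Z^4,  H_2 = 0.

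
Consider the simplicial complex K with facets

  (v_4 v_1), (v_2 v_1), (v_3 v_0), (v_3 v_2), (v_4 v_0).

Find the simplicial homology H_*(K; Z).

We work with the vertex ordering v_0 < v_1 < v_2 < v_3 < v_4. The simplices of K, each written with vertices in increasing order, are:

  0-simplices (5): [v_0], [v_1], [v_2], [v_3], [v_4]
  1-simplices (5): [v_0,v_3], [v_0,v_4], [v_1,v_2], [v_1,v_4], [v_2,v_3]

so the chain groups are C_0 ≅ Z^5, C_1 ≅ Z^5.

Boundary ∂_1: C_1 → C_0 sends each edge [p,q] (with p < q) to q − p. For instance
  ∂[v_2,v_3] = [v_3] − [v_2].
The resulting 5×5 matrix has rank 4, and its Smith normal form has invariant factors (1,1,1,1).

Reading off H_k = ker ∂_k / im ∂_{k+1}:

  H_0: rank C_0 − rank ∂_1 = 5 − 4 = 1, and the invariant factors of ∂_1 are all 1, so H_0 = Z.
  H_1: rank ker ∂_1 − rank ∂_2 = (5 − 4) − 0 = 1, and there is no ∂_2, so H_1 = Z.

As a check, the Euler characteristic is 5 − 5 = 0, which agrees with 1 − 1 = 0.

H_0 = Z,  H_1 = Z.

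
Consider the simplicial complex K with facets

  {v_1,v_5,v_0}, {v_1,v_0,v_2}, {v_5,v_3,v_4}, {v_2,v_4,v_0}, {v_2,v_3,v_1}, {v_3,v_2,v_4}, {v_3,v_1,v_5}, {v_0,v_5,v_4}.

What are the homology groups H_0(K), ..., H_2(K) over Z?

We work with the vertex ordering v_0 < v_1 < v_2 < v_3 < v_4 < v_5. The simplices of K, each written with vertices in increasing order, are:

  0-simplices (6): [v_0], [v_1], [v_2], [v_3], [v_4], [v_5]
  1-simplices (12): [v_0,v_1], [v_0,v_2], [v_0,v_4], [v_0,v_5], [v_1,v_2], [v_1,v_3], [v_1,v_5], [v_2,v_3], [v_2,v_4], [v_3,v_4], [v_3,v_5], [v_4,v_5]
  2-simplices (8): [v_0,v_1,v_2], [v_0,v_1,v_5], [v_0,v_2,v_4], [v_0,v_4,v_5], [v_1,v_2,v_3], [v_1,v_3,v_5], [v_2,v_3,v_4], [v_3,v_4,v_5]

giving chain groups C_0 ≅ Z^6, C_1 ≅ Z^12, C_2 ≅ Z^8.

∂_1: C_1 → C_0 is given by ∂[p,q] = [q] − [p]. For instance
  ∂[v_1,v_3] = [v_3] − [v_1].
The resulting 6×12 matrix has rank 5, and its Smith normal form has invariant factors (1,1,1,1,1).

The boundary map ∂_2: C_2 → C_1 maps a triangle to the signed sum of its edges. For instance
  ∂[v_0,v_2,v_4] = [v_2,v_4] − [v_0,v_4] + [v_0,v_2],
  ∂[v_0,v_4,v_5] = [v_4,v_5] − [v_0,v_5] + [v_0,v_4].
The resulting 12×8 matrix has rank 7, and its Smith normal form has invariant factors (1,1,1,1,1,1,1).

From H_k ≅ ker(∂_k) / im(∂_{k+1}) we obtain:

  H_0: rank C_0 − rank ∂_1 = 6 − 5 = 1, and the invariant factors of ∂_1 are all 1, so H_0 ≅ Z.
  H_1: rank ker ∂_1 − rank ∂_2 = (12 − 5) − 7 = 0, and the invariant factors of ∂_2 are all 1, so H_1 ≅ 0.
  H_2: rank ker ∂_2 − rank ∂_3 = (8 − 7) − 0 = 1, and there is no ∂_3, so H_2 ≅ Z.

(K is a triangulation of the 2-sphere S^2.)

H_0 = Z,  H_1 = 0,  H_2 = Z.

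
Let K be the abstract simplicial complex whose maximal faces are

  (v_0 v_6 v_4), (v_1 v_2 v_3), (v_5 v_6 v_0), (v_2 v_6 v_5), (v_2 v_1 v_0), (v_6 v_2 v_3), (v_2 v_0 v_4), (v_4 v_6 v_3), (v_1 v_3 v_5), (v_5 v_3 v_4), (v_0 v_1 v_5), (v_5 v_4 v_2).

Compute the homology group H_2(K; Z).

H_2 = 0.

Order the vertices as v_0 < v_1 < v_2 < v_3 < v_4 < v_5 < v_6. Listing each simplex with vertices in this order, K has dimension 2 with simplices:

  0-simplices (7): [v_0], [v_1], [v_2], [v_3], [v_4], [v_5], [v_6]
  1-simplices (18): (18 of them)
  2-simplices (12): (12 of them)

so the chain groups are C_0 ≅ Z^7, C_1 ≅ Z^18, C_2 ≅ Z^12.

∂_1: C_1 → C_0 sends each edge [p,q] (with p < q) to q − p. For instance
  ∂[v_5,v_6] = [v_6] − [v_5].
The resulting 7×18 matrix has rank 6, and its Smith normal form has invariant factors (1,1,1,1,1,1).

Boundary ∂_2: C_2 → C_1 acts by ∂[p,q,r] = [q,r] − [p,r] + [p,q]. For instance
  ∂[v_0,v_4,v_6] = [v_4,v_6] − [v_0,v_6] + [v_0,v_4],
  ∂[v_0,v_2,v_4] = [v_2,v_4] − [v_0,v_4] + [v_0,v_2].
This gives a 18×12 integer matrix of rank 12; reducing to Smith normal form yields diagonal entries (1,1,1,1,1,1,1,1,1,1,1,2).

Now H_k = ker ∂_k / im ∂_{k+1}, so:

  H_2: rank ker ∂_2 − rank ∂_3 = (12 − 12) − 0 = 0, and there is no ∂_3, so H_2 ≅ 0.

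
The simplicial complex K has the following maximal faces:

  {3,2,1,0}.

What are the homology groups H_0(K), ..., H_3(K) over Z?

H_0 = Z,  H_1 = 0,  H_2 = 0,  H_3 = 0.

Order the vertices as 0 < 1 < 2 < 3. Listing each simplex with vertices in this order, K has dimension 3 with simplices:

  0-simplices (4): [0], [1], [2], [3]
  1-simplices (6): [0,1], [0,2], [0,3], [1,2], [1,3], [2,3]
  2-simplices (4): [0,1,2], [0,1,3], [0,2,3], [1,2,3]
  3-simplices (1): [0,1,2,3]

Hence C_0 ≅ Z^4, C_1 ≅ Z^6, C_2 ≅ Z^4, C_3 ≅ Z^1.

∂_1: C_1 → C_0 maps an edge to its endpoints' difference, ∂[p,q] = q − p. For instance
  ∂[1,3] = [3] − [1].
This gives a 4×6 integer matrix of rank 3; reducing to Smith normal form yields diagonal entries (1,1,1).

∂_2: C_2 → C_1 sends each 2-simplex [p,q,r] to [q,r] − [p,r] + [p,q]. For instance
  ∂[0,1,3] = [1,3] − [0,3] + [0,1],
  ∂[0,2,3] = [2,3] − [0,3] + [0,2].
The resulting 6×4 matrix has rank 3, and its Smith normal form has invariant factors (1,1,1).

∂_3: C_3 → C_2 sends each 3-simplex σ to the alternating sum Σ_i (−1)^i (σ with its i-th vertex removed). For instance
  ∂[0,1,2,3] = [1,2,3] − [0,2,3] + [0,1,3] − [0,1,2].
The resulting 4×1 matrix has rank 1, and its Smith normal form has invariant factors (1).

Computing H_k = (kernel of ∂_k) / (image of ∂_{k+1}):

  H_0: rank C_0 − rank ∂_1 = 4 − 3 = 1, and the invariant factors of ∂_1 are all 1, so H_0 = Z.
  H_1: rank ker ∂_1 − rank ∂_2 = (6 − 3) − 3 = 0, and the invariant factors of ∂_2 are all 1, so H_1 = 0.
  H_2: rank ker ∂_2 − rank ∂_3 = (4 − 3) − 1 = 0, and the invariant factors of ∂_3 are all 1, so H_2 = 0.
  H_3: rank ker ∂_3 − rank ∂_4 = (1 − 1) − 0 = 0, and there is no ∂_4, so H_3 = 0.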